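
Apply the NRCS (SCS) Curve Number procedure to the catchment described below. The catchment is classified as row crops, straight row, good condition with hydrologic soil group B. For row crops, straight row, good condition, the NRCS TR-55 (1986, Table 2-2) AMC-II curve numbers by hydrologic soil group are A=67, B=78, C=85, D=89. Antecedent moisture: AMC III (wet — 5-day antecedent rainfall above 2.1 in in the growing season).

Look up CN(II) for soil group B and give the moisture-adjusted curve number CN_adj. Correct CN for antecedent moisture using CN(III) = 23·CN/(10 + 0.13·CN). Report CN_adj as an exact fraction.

NRCS table: row crops, straight row, good condition, soil group B → CN(II) = 78
Adjust CN=78 to AMC III: 23·78/(10 + 0.13·78) → 1794 ÷ (1007/50) = 89700/1007 ≈ 89.076

CN_adj = 89700/1007 ≈ 89.076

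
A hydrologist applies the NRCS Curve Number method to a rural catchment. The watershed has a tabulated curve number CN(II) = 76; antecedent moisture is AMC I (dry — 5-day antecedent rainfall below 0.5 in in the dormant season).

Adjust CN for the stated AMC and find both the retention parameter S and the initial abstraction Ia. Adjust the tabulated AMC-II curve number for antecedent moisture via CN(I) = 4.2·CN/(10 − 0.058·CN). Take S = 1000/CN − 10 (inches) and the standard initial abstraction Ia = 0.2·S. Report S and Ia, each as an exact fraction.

Adjust CN=76 to AMC I: 4.2·76/(10 − 0.058·76) → (1596/5) ÷ (699/125) = 13300/233 ≈ 57.082
Max retention: S = 1000/(13300/233) − 10 = 1000/133 in (≈ 7.519 in)
Initial abstraction Ia = S/5 = (1000/133)/5 = 200/133 ≈ 1.504 in

S = 1000/133 in ≈ 7.519 in; Ia = 200/133 in ≈ 1.504 in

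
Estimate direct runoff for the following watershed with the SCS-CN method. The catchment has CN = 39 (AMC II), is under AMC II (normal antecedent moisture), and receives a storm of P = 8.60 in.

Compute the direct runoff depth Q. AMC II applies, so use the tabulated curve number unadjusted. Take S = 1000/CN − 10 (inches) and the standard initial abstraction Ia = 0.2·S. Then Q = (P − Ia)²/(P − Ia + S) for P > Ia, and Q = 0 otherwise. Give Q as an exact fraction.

Q = 1138489/802815 in ≈ 1.418 in

CN(II) = 39; AMC II needs no correction.
Retention S: 1000/CN − 10 with CN=39.000 → S = 610/39 ≈ 15.641 in
Initial abstraction Ia = S/5 = (610/39)/5 = 122/39 ≈ 3.128 in
Since P=8.600 > Ia=3.128: effective rainfall P−Ia = 1067/195 in
Runoff Q = (P−Ia)²/(P−Ia+S) = (5.472)²/(5.472+15.641) = 1138489/802815 ≈ 1.418 in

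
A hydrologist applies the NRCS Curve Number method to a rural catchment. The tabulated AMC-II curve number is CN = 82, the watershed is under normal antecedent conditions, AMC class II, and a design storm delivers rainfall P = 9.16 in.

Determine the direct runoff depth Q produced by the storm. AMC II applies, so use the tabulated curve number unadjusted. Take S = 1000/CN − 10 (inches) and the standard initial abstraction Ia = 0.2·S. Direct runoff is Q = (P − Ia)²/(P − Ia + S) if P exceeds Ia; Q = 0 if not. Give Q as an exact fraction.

Average conditions: CN = 82 (no AMC adjustment).
Retention S: 1000/CN − 10 with CN=82.000 → S = 90/41 ≈ 2.195 in
Initial abstraction Ia = S/5 = (90/41)/5 = 18/41 ≈ 0.439 in
P − Ia = 9.160 − 0.439 = 8939/1025 ≈ 8.721 in (> 0, runoff occurs)
Q = (8939/1025)²/((8939/1025) + 90/41) = (79905721/1050625)/(11189/1025) = 79905721/11468725 in ≈ 6.967 in

Q = 79905721/11468725 in ≈ 6.967 in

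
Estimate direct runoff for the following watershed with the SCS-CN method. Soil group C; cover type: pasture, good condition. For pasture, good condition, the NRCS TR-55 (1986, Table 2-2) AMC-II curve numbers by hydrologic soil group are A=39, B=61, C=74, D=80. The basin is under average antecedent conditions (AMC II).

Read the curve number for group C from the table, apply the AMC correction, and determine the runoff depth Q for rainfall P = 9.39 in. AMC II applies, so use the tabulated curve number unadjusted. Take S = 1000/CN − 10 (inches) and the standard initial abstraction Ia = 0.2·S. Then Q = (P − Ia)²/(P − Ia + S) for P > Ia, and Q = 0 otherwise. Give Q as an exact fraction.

Q = 1033172449/167029100 in ≈ 6.186 in

NRCS table: pasture, good condition, soil group C → CN(II) = 74
Average conditions: CN = 74 (no AMC adjustment).
S = 1000/74 − 10 = 130/37 in ≈ 3.514 in
Initial abstraction Ia = S/5 = (130/37)/5 = 26/37 ≈ 0.703 in
P − Ia = 9.390 − 0.703 = 32143/3700 ≈ 8.687 in (> 0, runoff occurs)
Q: (32143/3700)² ÷ (45143/3700) = 1033172449/167029100 in (≈ 6.186 in)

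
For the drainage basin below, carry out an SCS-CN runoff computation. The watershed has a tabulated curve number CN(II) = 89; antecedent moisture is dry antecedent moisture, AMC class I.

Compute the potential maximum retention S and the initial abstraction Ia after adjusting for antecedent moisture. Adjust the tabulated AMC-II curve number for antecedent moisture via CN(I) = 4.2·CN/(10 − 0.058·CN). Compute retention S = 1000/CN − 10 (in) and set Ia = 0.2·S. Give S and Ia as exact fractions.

Dry (AMC I): CN(I) = 4.2·89/(10 − 0.058·89) = (1869/5)/(2419/500) = 186900/2419 ≈ 77.263
S = 1000/(186900/2419) − 10 = 5500/1869 in ≈ 2.943 in
Initial abstraction Ia = S/5 = (5500/1869)/5 = 1100/1869 ≈ 0.589 in

S = 5500/1869 in ≈ 2.943 in; Ia = 1100/1869 in ≈ 0.589 in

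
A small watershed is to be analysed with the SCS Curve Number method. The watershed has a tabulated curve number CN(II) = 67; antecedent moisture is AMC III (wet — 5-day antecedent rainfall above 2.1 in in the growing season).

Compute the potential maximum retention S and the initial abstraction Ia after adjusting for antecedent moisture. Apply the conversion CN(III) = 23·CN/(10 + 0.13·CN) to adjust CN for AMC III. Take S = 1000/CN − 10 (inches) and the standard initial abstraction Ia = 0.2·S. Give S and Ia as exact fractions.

S = 3300/1541 in ≈ 2.141 in; Ia = 660/1541 in ≈ 0.428 in

Adjust CN=67 to AMC III: 23·67/(10 + 0.13·67) → 1541 ÷ (1871/100) = 154100/1871 ≈ 82.362
Max retention: S = 1000/(154100/1871) − 10 = 3300/1541 in (≈ 2.141 in)
Initial abstraction Ia = S/5 = (3300/1541)/5 = 660/1541 ≈ 0.428 in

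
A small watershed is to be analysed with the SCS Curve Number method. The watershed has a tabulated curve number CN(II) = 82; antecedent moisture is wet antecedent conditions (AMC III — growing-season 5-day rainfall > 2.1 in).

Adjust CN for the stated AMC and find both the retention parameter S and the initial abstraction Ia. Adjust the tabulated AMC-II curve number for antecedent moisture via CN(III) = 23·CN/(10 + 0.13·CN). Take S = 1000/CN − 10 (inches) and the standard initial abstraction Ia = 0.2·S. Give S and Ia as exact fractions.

CN(III) from CN(II)=82: (23·82)/(10 + 0.13·82) = 94300/1033 ≈ 91.288
S = 1000/(94300/1033) − 10 = 900/943 in ≈ 0.954 in
Initial abstraction Ia = S/5 = (900/943)/5 = 180/943 ≈ 0.191 in

S = 900/943 in ≈ 0.954 in; Ia = 180/943 in ≈ 0.191 in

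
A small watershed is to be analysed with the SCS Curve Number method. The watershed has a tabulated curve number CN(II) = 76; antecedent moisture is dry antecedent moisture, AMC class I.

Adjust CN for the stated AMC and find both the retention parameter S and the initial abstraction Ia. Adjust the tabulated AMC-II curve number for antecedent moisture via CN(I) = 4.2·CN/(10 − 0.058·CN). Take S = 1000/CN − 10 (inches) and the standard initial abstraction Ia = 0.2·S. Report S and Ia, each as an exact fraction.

S = 1000/133 in ≈ 7.519 in; Ia = 200/133 in ≈ 1.504 in

Adjust CN=76 to AMC I: 4.2·76/(10 − 0.058·76) → (1596/5) ÷ (699/125) = 13300/233 ≈ 57.082
S = 1000/(13300/233) − 10 = 1000/133 in ≈ 7.519 in
Ia = 0.2·(1000/133) = 200/133 in ≈ 1.504 in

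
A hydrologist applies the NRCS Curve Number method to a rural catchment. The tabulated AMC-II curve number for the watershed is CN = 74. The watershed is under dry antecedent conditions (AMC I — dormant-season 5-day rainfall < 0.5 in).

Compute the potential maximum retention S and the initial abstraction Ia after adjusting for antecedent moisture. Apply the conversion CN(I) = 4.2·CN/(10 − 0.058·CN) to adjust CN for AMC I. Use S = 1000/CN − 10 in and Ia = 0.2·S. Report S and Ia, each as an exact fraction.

S = 6500/777 in ≈ 8.366 in; Ia = 1300/777 in ≈ 1.673 in

Adjust CN=74 to AMC I: 4.2·74/(10 − 0.058·74) → (1554/5) ÷ (1427/250) = 77700/1427 ≈ 54.450
S = 1000/(77700/1427) − 10 = 6500/777 in ≈ 8.366 in
Ia = 0.2S: 0.2·8.366 = 1.673 in (exactly 1300/777)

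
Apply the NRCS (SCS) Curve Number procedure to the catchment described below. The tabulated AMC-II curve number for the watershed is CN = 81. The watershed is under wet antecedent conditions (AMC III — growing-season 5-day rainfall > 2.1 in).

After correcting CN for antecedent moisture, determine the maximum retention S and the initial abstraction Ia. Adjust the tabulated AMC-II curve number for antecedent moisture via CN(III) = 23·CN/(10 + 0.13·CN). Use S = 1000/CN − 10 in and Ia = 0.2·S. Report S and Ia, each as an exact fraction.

S = 1900/1863 in ≈ 1.020 in; Ia = 380/1863 in ≈ 0.204 in

Adjust CN=81 to AMC III: 23·81/(10 + 0.13·81) → 1863 ÷ (2053/100) = 186300/2053 ≈ 90.745
S = 1000/(186300/2053) − 10 = 1900/1863 in ≈ 1.020 in
Ia = 0.2S: 0.2·1.020 = 0.204 in (exactly 380/1863)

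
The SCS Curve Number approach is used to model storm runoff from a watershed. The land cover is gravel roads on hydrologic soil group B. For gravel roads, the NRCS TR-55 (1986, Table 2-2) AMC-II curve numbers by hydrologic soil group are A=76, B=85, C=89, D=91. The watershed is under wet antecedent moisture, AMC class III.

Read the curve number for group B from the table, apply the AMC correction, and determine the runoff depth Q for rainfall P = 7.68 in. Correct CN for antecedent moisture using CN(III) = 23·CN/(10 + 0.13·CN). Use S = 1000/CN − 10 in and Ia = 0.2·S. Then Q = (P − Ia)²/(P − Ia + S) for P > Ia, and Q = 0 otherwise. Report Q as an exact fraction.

Q = 37589161/5503325 in ≈ 6.830 in

NRCS table: gravel roads, soil group B → CN(II) = 85
Wet (AMC III): CN(III) = 23·85/(10 + 0.13·85) = 1955/(421/20) = 39100/421 ≈ 92.874
S = 1000/(39100/421) − 10 = 300/391 in ≈ 0.767 in
Ia = 0.2·(300/391) = 60/391 in ≈ 0.153 in
Since P=7.680 > Ia=0.153: effective rainfall P−Ia = 73572/9775 in
Q = (73572/9775)²/((73572/9775) + 300/391) = (5412839184/95550625)/(81072/9775) = 37589161/5503325 in ≈ 6.830 in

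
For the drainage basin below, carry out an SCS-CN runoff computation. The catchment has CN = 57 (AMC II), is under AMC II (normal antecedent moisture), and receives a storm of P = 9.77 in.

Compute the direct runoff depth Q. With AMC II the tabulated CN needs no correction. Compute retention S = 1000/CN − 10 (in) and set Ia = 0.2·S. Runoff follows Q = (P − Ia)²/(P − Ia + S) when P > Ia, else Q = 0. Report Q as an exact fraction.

Q = 2217373921/513507300 in ≈ 4.318 in

Average conditions: CN = 57 (no AMC adjustment).
Max retention: S = 1000/57 − 10 = 430/57 in (≈ 7.544 in)
Initial abstraction Ia = S/5 = (430/57)/5 = 86/57 ≈ 1.509 in
P − Ia = 9.770 − 1.509 = 47089/5700 ≈ 8.261 in (> 0, runoff occurs)
Q = (47089/5700)²/((47089/5700) + 430/57) = (2217373921/32490000)/(90089/5700) = 2217373921/513507300 in ≈ 4.318 in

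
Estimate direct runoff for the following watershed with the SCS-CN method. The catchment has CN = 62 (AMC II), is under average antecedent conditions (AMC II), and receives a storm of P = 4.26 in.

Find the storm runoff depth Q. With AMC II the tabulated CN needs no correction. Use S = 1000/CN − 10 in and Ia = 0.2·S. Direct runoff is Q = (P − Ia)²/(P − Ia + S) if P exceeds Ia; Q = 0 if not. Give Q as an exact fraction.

CN(II) = 62; AMC II needs no correction.
Max retention: S = 1000/62 − 10 = 190/31 in (≈ 6.129 in)
Initial abstraction Ia = S/5 = (190/31)/5 = 38/31 ≈ 1.226 in
Since P=4.260 > Ia=1.226: effective rainfall P−Ia = 4703/1550 in
Runoff Q = (P−Ia)²/(P−Ia+S) = (3.034)²/(3.034+6.129) = 22118209/22014650 ≈ 1.005 in

Q = 22118209/22014650 in ≈ 1.005 in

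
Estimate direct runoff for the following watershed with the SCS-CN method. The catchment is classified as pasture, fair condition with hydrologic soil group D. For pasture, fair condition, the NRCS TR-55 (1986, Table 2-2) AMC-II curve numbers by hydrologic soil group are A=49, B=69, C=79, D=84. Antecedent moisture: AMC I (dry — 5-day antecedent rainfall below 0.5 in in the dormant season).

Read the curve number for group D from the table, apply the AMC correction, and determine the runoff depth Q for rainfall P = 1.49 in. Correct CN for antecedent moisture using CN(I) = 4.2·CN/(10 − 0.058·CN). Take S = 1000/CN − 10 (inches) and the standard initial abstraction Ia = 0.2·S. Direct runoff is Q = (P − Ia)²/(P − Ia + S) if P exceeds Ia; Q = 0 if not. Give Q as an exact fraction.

Q = 660952681/9953766900 in ≈ 0.066 in

NRCS table: pasture, fair condition, soil group D → CN(II) = 84
Adjust CN=84 to AMC I: 4.2·84/(10 − 0.058·84) → (1764/5) ÷ (641/125) = 44100/641 ≈ 68.799
S = 1000/(44100/641) − 10 = 2000/441 in ≈ 4.535 in
Ia = 0.2·(2000/441) = 400/441 in ≈ 0.907 in
Excess rainfall: 1.490 − 0.907 = 0.583 in; P > Ia so Q > 0
Q: (25709/44100)² ÷ (225709/44100) = 660952681/9953766900 in (≈ 0.066 in)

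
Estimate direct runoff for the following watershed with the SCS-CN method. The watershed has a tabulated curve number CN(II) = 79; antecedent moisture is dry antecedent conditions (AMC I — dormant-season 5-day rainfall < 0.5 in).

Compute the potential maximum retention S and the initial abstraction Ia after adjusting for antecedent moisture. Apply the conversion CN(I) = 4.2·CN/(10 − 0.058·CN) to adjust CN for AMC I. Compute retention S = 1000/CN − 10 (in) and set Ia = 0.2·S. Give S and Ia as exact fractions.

S = 500/79 in ≈ 6.329 in; Ia = 100/79 in ≈ 1.266 in

CN(I) from CN(II)=79: (4.2·79)/(10 − 0.058·79) = 7900/129 ≈ 61.240
Retention S: 1000/CN − 10 with CN=61.240 → S = 500/79 ≈ 6.329 in
Ia = 0.2·(500/79) = 100/79 in ≈ 1.266 in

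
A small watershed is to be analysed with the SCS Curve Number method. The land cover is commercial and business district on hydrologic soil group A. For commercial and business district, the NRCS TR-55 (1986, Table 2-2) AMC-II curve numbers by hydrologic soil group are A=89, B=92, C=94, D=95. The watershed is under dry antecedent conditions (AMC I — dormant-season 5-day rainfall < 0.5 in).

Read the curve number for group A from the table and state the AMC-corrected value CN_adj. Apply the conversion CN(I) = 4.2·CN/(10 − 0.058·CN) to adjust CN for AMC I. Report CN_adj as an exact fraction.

NRCS table: commercial and business district, soil group A → CN(II) = 89
Adjust CN=89 to AMC I: 4.2·89/(10 − 0.058·89) → (1869/5) ÷ (2419/500) = 186900/2419 ≈ 77.263

CN_adj = 186900/2419 ≈ 77.263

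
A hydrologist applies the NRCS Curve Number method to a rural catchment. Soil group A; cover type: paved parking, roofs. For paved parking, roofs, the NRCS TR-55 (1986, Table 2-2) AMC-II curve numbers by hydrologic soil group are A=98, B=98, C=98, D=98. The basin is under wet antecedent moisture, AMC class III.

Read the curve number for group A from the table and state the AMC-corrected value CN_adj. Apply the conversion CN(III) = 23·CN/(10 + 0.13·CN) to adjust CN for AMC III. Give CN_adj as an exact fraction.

CN_adj = 112700/1137 ≈ 99.120

NRCS table: paved parking, roofs, soil group A → CN(II) = 98
Adjust CN=98 to AMC III: 23·98/(10 + 0.13·98) → 2254 ÷ (1137/50) = 112700/1137 ≈ 99.120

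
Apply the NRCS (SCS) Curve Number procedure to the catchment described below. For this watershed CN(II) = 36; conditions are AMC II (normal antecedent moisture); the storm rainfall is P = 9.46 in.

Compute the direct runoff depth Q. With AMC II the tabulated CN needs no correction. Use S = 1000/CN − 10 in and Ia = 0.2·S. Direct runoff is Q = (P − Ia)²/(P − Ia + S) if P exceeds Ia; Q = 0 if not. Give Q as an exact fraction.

Average conditions: CN = 36 (no AMC adjustment).
Max retention: S = 1000/36 − 10 = 160/9 in (≈ 17.778 in)
Ia = 0.2·(160/9) = 32/9 in ≈ 3.556 in
Since P=9.460 > Ia=3.556: effective rainfall P−Ia = 2657/450 in
Runoff Q = (P−Ia)²/(P−Ia+S) = (5.904)²/(5.904+17.778) = 7059649/4795650 ≈ 1.472 in

Q = 7059649/4795650 in ≈ 1.472 in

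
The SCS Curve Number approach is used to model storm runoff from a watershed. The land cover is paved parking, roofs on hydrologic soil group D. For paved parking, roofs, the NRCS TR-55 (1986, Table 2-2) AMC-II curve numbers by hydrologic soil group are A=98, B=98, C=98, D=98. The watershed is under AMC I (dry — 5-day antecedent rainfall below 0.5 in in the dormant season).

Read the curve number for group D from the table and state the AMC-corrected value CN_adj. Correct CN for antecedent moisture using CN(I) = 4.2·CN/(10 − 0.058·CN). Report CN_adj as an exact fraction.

NRCS table: paved parking, roofs, soil group D → CN(II) = 98
Adjust CN=98 to AMC I: 4.2·98/(10 − 0.058·98) → (2058/5) ÷ (1079/250) = 102900/1079 ≈ 95.366

CN_adj = 102900/1079 ≈ 95.366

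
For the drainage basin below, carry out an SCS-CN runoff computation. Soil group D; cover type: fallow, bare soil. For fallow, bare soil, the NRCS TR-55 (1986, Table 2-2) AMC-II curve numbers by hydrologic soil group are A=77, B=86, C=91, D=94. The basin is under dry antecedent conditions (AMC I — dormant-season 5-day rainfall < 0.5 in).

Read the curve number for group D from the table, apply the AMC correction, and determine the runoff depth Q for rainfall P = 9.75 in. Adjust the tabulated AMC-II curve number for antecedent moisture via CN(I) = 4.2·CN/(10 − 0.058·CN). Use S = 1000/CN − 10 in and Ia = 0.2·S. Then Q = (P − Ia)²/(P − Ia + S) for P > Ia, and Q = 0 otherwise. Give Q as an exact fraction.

NRCS table: fallow, bare soil, soil group D → CN(II) = 94
Adjust CN=94 to AMC I: 4.2·94/(10 − 0.058·94) → (1974/5) ÷ (1137/250) = 32900/379 ≈ 86.807
Max retention: S = 1000/(32900/379) − 10 = 500/329 in (≈ 1.520 in)
Initial abstraction Ia = S/5 = (500/329)/5 = 100/329 ≈ 0.304 in
P − Ia = 9.750 − 0.304 = 12431/1316 ≈ 9.446 in (> 0, runoff occurs)
Runoff Q = (P−Ia)²/(P−Ia+S) = (9.446)²/(9.446+1.520) = 154529761/18991196 ≈ 8.137 in

Q = 154529761/18991196 in ≈ 8.137 in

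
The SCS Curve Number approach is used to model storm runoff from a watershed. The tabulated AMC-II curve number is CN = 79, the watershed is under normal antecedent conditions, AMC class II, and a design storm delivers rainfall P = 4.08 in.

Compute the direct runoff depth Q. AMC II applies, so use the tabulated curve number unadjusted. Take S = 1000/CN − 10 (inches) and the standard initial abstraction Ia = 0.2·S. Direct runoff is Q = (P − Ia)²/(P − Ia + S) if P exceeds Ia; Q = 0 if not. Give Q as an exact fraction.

Q = 2728448/1344975 in ≈ 2.029 in

Average conditions: CN = 79 (no AMC adjustment).
Max retention: S = 1000/79 − 10 = 210/79 in (≈ 2.658 in)
Ia = 0.2S: 0.2·2.658 = 0.532 in (exactly 42/79)
Since P=4.080 > Ia=0.532: effective rainfall P−Ia = 7008/1975 in
Q = (7008/1975)²/((7008/1975) + 210/79) = (49112064/3900625)/(12258/1975) = 2728448/1344975 in ≈ 2.029 in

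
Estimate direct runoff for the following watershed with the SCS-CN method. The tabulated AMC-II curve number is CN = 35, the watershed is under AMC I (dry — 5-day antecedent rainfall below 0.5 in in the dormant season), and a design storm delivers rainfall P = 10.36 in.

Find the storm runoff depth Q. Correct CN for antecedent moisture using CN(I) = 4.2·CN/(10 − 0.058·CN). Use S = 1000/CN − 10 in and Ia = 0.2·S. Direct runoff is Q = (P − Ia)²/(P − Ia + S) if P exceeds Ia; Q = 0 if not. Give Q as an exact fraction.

Q = 31058329/617668275 in ≈ 0.050 in

CN(I) from CN(II)=35: (4.2·35)/(10 − 0.058·35) = 14700/797 ≈ 18.444
Retention S: 1000/CN − 10 with CN=18.444 → S = 6500/147 ≈ 44.218 in
Initial abstraction Ia = S/5 = (6500/147)/5 = 1300/147 ≈ 8.844 in
Excess rainfall: 10.360 − 8.844 = 1.516 in; P > Ia so Q > 0
Q = (5573/3675)²/((5573/3675) + 6500/147) = (31058329/13505625)/(168073/3675) = 31058329/617668275 in ≈ 0.050 in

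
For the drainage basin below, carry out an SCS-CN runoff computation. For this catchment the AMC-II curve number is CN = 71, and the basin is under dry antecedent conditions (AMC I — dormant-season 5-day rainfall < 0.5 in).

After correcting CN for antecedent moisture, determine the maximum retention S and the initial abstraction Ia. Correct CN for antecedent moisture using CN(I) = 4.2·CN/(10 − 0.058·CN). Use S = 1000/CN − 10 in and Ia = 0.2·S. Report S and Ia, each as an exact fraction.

Dry (AMC I): CN(I) = 4.2·71/(10 − 0.058·71) = (1491/5)/(2941/500) = 149100/2941 ≈ 50.697
Retention S: 1000/CN − 10 with CN=50.697 → S = 14500/1491 ≈ 9.725 in
Ia = 0.2S: 0.2·9.725 = 1.945 in (exactly 2900/1491)

S = 14500/1491 in ≈ 9.725 in; Ia = 2900/1491 in ≈ 1.945 in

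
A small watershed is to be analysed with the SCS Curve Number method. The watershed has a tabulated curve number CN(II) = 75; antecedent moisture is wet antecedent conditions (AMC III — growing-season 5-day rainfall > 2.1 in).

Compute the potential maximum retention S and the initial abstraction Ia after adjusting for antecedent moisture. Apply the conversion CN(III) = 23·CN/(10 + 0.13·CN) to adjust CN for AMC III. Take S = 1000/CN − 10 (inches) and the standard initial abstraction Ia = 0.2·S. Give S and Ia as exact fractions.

S = 100/69 in ≈ 1.449 in; Ia = 20/69 in ≈ 0.290 in

Adjust CN=75 to AMC III: 23·75/(10 + 0.13·75) → 1725 ÷ (79/4) = 6900/79 ≈ 87.342
Retention S: 1000/CN − 10 with CN=87.342 → S = 100/69 ≈ 1.449 in
Ia = 0.2·(100/69) = 20/69 in ≈ 0.290 in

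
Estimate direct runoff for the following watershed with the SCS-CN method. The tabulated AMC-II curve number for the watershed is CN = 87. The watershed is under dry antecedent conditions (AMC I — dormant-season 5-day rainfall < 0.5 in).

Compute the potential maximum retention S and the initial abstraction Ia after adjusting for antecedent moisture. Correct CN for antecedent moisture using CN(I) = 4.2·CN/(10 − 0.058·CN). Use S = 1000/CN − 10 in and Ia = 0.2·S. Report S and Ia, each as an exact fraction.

Dry (AMC I): CN(I) = 4.2·87/(10 − 0.058·87) = (1827/5)/(2477/500) = 182700/2477 ≈ 73.759
S = 1000/(182700/2477) − 10 = 6500/1827 in ≈ 3.558 in
Ia = 0.2·(6500/1827) = 1300/1827 in ≈ 0.712 in

S = 6500/1827 in ≈ 3.558 in; Ia = 1300/1827 in ≈ 0.712 in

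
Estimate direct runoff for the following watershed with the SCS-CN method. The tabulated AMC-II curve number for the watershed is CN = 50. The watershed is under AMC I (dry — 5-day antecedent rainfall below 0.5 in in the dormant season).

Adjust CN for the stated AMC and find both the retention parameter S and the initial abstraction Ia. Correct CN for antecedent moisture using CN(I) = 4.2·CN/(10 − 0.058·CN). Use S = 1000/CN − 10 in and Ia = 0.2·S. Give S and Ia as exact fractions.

Adjust CN=50 to AMC I: 4.2·50/(10 − 0.058·50) → 210 ÷ (71/10) = 2100/71 ≈ 29.577
Retention S: 1000/CN − 10 with CN=29.577 → S = 500/21 ≈ 23.810 in
Ia = 0.2·(500/21) = 100/21 in ≈ 4.762 in

S = 500/21 in ≈ 23.810 in; Ia = 100/21 in ≈ 4.762 in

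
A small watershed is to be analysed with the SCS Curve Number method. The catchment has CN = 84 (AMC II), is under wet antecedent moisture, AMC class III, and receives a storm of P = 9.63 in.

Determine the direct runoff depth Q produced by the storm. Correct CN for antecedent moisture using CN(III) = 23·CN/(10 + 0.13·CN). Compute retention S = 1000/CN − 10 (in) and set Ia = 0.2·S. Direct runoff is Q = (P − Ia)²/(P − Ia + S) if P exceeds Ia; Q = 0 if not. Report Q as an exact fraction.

Q = 208966922641/24011330700 in ≈ 8.703 in

Wet (AMC III): CN(III) = 23·84/(10 + 0.13·84) = 1932/(523/25) = 48300/523 ≈ 92.352
Retention S: 1000/CN − 10 with CN=92.352 → S = 400/483 ≈ 0.828 in
Initial abstraction Ia = S/5 = (400/483)/5 = 80/483 ≈ 0.166 in
Since P=9.630 > Ia=0.166: effective rainfall P−Ia = 457129/48300 in
Q = (457129/48300)²/((457129/48300) + 400/483) = (208966922641/2332890000)/(497129/48300) = 208966922641/24011330700 in ≈ 8.703 in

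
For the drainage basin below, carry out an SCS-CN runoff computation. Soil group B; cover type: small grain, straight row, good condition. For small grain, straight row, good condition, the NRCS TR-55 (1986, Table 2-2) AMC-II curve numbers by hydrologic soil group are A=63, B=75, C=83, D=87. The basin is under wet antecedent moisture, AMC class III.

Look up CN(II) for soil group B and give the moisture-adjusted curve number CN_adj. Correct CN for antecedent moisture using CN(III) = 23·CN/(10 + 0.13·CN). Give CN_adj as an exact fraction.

CN_adj = 6900/79 ≈ 87.342

NRCS table: small grain, straight row, good condition, soil group B → CN(II) = 75
Adjust CN=75 to AMC III: 23·75/(10 + 0.13·75) → 1725 ÷ (79/4) = 6900/79 ≈ 87.342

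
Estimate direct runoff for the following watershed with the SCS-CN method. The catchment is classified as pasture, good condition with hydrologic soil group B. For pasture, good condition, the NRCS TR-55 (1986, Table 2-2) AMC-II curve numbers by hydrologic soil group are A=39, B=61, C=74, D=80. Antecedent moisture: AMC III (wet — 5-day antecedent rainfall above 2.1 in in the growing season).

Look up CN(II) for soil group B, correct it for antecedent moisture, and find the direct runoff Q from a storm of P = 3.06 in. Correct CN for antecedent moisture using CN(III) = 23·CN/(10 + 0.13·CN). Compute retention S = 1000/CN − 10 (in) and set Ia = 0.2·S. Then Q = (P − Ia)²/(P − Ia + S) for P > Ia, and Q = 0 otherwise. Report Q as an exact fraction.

NRCS table: pasture, good condition, soil group B → CN(II) = 61
CN(III) from CN(II)=61: (23·61)/(10 + 0.13·61) = 140300/1793 ≈ 78.249
S = 1000/(140300/1793) − 10 = 3900/1403 in ≈ 2.780 in
Ia = 0.2·(3900/1403) = 780/1403 in ≈ 0.556 in
Since P=3.060 > Ia=0.556: effective rainfall P−Ia = 175659/70150 in
Q = (175659/70150)²/((175659/70150) + 3900/1403) = (30856084281/4921022500)/(370659/70150) = 10285361427/8667242950 in ≈ 1.187 in

Q = 10285361427/8667242950 in ≈ 1.187 in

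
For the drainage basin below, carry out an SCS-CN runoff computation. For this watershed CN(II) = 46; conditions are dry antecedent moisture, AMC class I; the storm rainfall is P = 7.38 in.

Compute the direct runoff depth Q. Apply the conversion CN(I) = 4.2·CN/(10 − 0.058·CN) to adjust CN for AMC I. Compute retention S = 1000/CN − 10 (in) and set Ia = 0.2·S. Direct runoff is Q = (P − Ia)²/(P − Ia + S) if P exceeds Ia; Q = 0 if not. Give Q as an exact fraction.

Q = 7689603/71379350 in ≈ 0.108 in

CN(I) from CN(II)=46: (4.2·46)/(10 − 0.058·46) = 16100/611 ≈ 26.350
Max retention: S = 1000/(16100/611) − 10 = 4500/161 in (≈ 27.950 in)
Initial abstraction Ia = S/5 = (4500/161)/5 = 900/161 ≈ 5.590 in
P − Ia = 7.380 − 5.590 = 14409/8050 ≈ 1.790 in (> 0, runoff occurs)
Runoff Q = (P−Ia)²/(P−Ia+S) = (1.790)²/(1.790+27.950) = 7689603/71379350 ≈ 0.108 in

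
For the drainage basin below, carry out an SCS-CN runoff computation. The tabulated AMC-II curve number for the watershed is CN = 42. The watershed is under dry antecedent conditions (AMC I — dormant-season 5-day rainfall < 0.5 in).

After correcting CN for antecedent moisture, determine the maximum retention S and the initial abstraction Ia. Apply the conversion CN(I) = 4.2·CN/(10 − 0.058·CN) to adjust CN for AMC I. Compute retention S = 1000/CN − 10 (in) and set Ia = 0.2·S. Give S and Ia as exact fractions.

Adjust CN=42 to AMC I: 4.2·42/(10 − 0.058·42) → (882/5) ÷ (1891/250) = 44100/1891 ≈ 23.321
S = 1000/(44100/1891) − 10 = 14500/441 in ≈ 32.880 in
Ia = 0.2S: 0.2·32.880 = 6.576 in (exactly 2900/441)

S = 14500/441 in ≈ 32.880 in; Ia = 2900/441 in ≈ 6.576 in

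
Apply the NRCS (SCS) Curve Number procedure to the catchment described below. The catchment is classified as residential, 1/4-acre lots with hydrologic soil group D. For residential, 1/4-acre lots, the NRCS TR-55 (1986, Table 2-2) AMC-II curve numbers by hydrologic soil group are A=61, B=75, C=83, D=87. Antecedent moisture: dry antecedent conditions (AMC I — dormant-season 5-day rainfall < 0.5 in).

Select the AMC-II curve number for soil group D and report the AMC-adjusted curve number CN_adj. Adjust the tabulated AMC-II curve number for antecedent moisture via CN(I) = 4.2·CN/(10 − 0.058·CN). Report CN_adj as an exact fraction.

NRCS table: residential, 1/4-acre lots, soil group D → CN(II) = 87
Adjust CN=87 to AMC I: 4.2·87/(10 − 0.058·87) → (1827/5) ÷ (2477/500) = 182700/2477 ≈ 73.759

CN_adj = 182700/2477 ≈ 73.759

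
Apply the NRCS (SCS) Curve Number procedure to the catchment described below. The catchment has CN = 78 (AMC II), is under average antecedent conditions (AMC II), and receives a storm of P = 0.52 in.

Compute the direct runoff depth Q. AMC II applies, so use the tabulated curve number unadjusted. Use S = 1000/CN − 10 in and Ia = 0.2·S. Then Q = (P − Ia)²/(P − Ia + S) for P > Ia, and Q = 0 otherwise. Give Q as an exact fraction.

Q = 0 in ≈ 0.000 in

AMC II — tabulated CN = 78 applies directly.
Retention S: 1000/CN − 10 with CN=78.000 → S = 110/39 ≈ 2.821 in
Initial abstraction Ia = S/5 = (110/39)/5 = 22/39 ≈ 0.564 in
P = 0.520 ≤ Ia = 0.564 in: entire storm abstracted, Q = 0.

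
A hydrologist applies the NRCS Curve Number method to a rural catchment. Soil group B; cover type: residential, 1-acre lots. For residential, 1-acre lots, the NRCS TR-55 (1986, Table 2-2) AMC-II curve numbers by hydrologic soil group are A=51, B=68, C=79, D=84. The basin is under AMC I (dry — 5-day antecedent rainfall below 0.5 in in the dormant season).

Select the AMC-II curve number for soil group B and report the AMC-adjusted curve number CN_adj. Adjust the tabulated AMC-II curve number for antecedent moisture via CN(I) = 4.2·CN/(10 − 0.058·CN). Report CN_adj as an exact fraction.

NRCS table: residential, 1-acre lots, soil group B → CN(II) = 68
CN(I) from CN(II)=68: (4.2·68)/(10 − 0.058·68) = 35700/757 ≈ 47.160

CN_adj = 35700/757 ≈ 47.160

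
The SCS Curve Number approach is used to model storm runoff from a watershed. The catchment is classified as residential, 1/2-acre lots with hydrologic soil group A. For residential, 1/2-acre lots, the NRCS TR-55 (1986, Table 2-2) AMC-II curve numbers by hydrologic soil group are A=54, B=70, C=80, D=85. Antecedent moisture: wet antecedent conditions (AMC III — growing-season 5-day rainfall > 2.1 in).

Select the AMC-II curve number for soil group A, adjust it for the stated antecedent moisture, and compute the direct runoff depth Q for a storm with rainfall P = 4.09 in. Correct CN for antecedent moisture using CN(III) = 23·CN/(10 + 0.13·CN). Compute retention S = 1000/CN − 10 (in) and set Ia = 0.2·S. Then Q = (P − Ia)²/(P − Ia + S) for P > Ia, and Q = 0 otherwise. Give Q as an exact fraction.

Q = 81775849/51416100 in ≈ 1.590 in

NRCS table: residential, 1/2-acre lots, soil group A → CN(II) = 54
CN(III) from CN(II)=54: (23·54)/(10 + 0.13·54) = 2700/37 ≈ 72.973
Retention S: 1000/CN − 10 with CN=72.973 → S = 100/27 ≈ 3.704 in
Initial abstraction Ia = S/5 = (100/27)/5 = 20/27 ≈ 0.741 in
P − Ia = 4.090 − 0.741 = 9043/2700 ≈ 3.349 in (> 0, runoff occurs)
Runoff Q = (P−Ia)²/(P−Ia+S) = (3.349)²/(3.349+3.704) = 81775849/51416100 ≈ 1.590 in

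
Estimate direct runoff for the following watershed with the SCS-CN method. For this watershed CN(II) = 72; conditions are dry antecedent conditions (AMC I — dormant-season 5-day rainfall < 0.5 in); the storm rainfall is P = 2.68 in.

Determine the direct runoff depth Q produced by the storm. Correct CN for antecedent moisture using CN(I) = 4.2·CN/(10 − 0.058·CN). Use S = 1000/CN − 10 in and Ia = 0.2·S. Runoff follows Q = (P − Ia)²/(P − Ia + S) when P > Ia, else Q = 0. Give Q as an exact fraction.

Q = 312481/4596075 in ≈ 0.068 in

Adjust CN=72 to AMC I: 4.2·72/(10 − 0.058·72) → (1512/5) ÷ (728/125) = 675/13 ≈ 51.923
S = 1000/(675/13) − 10 = 250/27 in ≈ 9.259 in
Ia = 0.2S: 0.2·9.259 = 1.852 in (exactly 50/27)
P − Ia = 2.680 − 1.852 = 559/675 ≈ 0.828 in (> 0, runoff occurs)
Runoff Q = (P−Ia)²/(P−Ia+S) = (0.828)²/(0.828+9.259) = 312481/4596075 ≈ 0.068 in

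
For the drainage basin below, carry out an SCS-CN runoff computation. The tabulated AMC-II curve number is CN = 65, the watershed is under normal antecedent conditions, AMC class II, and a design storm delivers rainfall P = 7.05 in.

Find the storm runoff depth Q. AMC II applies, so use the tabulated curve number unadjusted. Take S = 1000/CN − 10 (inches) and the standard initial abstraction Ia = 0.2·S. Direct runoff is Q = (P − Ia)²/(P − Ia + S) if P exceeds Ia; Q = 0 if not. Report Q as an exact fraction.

Q = 2411809/767780 in ≈ 3.141 in

CN(II) = 65; AMC II needs no correction.
S = 1000/65 − 10 = 70/13 in ≈ 5.385 in
Initial abstraction Ia = S/5 = (70/13)/5 = 14/13 ≈ 1.077 in
P − Ia = 7.050 − 1.077 = 1553/260 ≈ 5.973 in (> 0, runoff occurs)
Q = (1553/260)²/((1553/260) + 70/13) = (2411809/67600)/(2953/260) = 2411809/767780 in ≈ 3.141 in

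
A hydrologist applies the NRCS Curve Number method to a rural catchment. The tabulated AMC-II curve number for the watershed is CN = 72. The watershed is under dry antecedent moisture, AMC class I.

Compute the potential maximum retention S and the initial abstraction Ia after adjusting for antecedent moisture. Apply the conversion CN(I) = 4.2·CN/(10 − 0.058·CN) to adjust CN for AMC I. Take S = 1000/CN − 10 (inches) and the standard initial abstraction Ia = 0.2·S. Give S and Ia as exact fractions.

Adjust CN=72 to AMC I: 4.2·72/(10 − 0.058·72) → (1512/5) ÷ (728/125) = 675/13 ≈ 51.923
Max retention: S = 1000/(675/13) − 10 = 250/27 in (≈ 9.259 in)
Ia = 0.2S: 0.2·9.259 = 1.852 in (exactly 50/27)

S = 250/27 in ≈ 9.259 in; Ia = 50/27 in ≈ 1.852 in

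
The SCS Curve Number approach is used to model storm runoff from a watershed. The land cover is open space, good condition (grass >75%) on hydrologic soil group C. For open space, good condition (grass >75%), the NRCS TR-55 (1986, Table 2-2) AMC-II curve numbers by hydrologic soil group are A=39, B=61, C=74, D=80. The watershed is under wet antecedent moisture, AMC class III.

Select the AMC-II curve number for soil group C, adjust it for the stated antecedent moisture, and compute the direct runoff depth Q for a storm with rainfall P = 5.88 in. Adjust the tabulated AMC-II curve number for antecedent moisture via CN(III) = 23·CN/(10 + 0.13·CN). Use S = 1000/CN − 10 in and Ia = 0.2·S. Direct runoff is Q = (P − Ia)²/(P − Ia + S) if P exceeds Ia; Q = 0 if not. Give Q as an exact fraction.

NRCS table: open space, good condition (grass >75%), soil group C → CN(II) = 74
Wet (AMC III): CN(III) = 23·74/(10 + 0.13·74) = 1702/(981/50) = 85100/981 ≈ 86.748
Max retention: S = 1000/(85100/981) − 10 = 1300/851 in (≈ 1.528 in)
Initial abstraction Ia = S/5 = (1300/851)/5 = 260/851 ≈ 0.306 in
P − Ia = 5.880 − 0.306 = 118597/21275 ≈ 5.574 in (> 0, runoff occurs)
Runoff Q = (P−Ia)²/(P−Ia+S) = (5.574)²/(5.574+1.528) = 14065248409/3214588675 ≈ 4.375 in

Q = 14065248409/3214588675 in ≈ 4.375 in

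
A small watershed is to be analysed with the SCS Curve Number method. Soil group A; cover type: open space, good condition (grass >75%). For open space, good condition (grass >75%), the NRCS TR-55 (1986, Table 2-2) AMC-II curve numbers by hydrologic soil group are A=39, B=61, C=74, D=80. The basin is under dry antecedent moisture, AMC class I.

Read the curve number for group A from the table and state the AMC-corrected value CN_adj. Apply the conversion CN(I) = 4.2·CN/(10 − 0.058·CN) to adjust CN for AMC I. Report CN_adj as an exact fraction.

CN_adj = 81900/3869 ≈ 21.168

NRCS table: open space, good condition (grass >75%), soil group A → CN(II) = 39
Adjust CN=39 to AMC I: 4.2·39/(10 − 0.058·39) → (819/5) ÷ (3869/500) = 81900/3869 ≈ 21.168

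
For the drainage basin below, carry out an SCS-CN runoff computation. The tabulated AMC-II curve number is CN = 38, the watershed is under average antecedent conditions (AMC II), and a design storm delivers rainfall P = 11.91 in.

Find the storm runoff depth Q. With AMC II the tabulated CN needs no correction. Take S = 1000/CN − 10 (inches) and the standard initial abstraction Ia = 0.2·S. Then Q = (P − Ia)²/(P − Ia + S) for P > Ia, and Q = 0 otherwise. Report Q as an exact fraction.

Average conditions: CN = 38 (no AMC adjustment).
S = 1000/38 − 10 = 310/19 in ≈ 16.316 in
Ia = 0.2·(310/19) = 62/19 in ≈ 3.263 in
P − Ia = 11.910 − 3.263 = 16429/1900 ≈ 8.647 in (> 0, runoff occurs)
Q = (16429/1900)²/((16429/1900) + 310/19) = (269912041/3610000)/(47429/1900) = 269912041/90115100 in ≈ 2.995 in

Q = 269912041/90115100 in ≈ 2.995 in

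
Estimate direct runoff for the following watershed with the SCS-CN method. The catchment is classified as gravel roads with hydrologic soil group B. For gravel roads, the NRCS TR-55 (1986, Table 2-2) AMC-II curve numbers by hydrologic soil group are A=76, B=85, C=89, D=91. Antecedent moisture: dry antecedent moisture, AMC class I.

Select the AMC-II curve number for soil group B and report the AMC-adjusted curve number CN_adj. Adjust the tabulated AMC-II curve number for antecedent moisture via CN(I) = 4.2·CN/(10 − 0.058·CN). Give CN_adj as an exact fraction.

NRCS table: gravel roads, soil group B → CN(II) = 85
Dry (AMC I): CN(I) = 4.2·85/(10 − 0.058·85) = 357/(507/100) = 11900/169 ≈ 70.414

CN_adj = 11900/169 ≈ 70.414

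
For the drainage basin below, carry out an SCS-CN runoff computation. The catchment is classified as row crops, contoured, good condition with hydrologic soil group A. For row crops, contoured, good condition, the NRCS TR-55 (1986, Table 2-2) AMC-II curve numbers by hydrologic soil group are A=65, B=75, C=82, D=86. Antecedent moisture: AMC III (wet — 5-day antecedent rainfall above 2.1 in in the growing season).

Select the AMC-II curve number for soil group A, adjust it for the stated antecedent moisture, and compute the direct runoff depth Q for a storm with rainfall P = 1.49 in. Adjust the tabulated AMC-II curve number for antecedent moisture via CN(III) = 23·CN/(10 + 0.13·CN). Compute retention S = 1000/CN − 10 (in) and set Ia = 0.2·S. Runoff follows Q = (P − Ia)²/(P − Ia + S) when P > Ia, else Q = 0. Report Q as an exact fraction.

NRCS table: row crops, contoured, good condition, soil group A → CN(II) = 65
Wet (AMC III): CN(III) = 23·65/(10 + 0.13·65) = 1495/(369/20) = 29900/369 ≈ 81.030
Max retention: S = 1000/(29900/369) − 10 = 700/299 in (≈ 2.341 in)
Initial abstraction Ia = S/5 = (700/299)/5 = 140/299 ≈ 0.468 in
P − Ia = 1.490 − 0.468 = 30551/29900 ≈ 1.022 in (> 0, runoff occurs)
Runoff Q = (P−Ia)²/(P−Ia+S) = (1.022)²/(1.022+2.341) = 933363601/3006474900 ≈ 0.310 in

Q = 933363601/3006474900 in ≈ 0.310 in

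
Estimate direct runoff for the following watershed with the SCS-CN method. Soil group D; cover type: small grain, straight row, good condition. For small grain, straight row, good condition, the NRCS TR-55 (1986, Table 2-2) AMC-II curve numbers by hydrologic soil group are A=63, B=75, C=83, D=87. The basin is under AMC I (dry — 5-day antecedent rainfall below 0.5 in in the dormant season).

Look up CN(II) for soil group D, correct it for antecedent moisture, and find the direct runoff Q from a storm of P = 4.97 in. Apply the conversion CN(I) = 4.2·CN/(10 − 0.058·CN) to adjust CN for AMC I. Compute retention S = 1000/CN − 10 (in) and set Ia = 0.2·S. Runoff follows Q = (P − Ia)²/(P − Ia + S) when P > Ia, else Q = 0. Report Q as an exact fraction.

NRCS table: small grain, straight row, good condition, soil group D → CN(II) = 87
CN(I) from CN(II)=87: (4.2·87)/(10 − 0.058·87) = 182700/2477 ≈ 73.759
Max retention: S = 1000/(182700/2477) − 10 = 6500/1827 in (≈ 3.558 in)
Ia = 0.2S: 0.2·3.558 = 0.712 in (exactly 1300/1827)
Excess rainfall: 4.970 − 0.712 = 4.258 in; P > Ia so Q > 0
Runoff Q = (P−Ia)²/(P−Ia+S) = (4.258)²/(4.258+3.558) = 605313564361/260899071300 ≈ 2.320 in

Q = 605313564361/260899071300 in ≈ 2.320 in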